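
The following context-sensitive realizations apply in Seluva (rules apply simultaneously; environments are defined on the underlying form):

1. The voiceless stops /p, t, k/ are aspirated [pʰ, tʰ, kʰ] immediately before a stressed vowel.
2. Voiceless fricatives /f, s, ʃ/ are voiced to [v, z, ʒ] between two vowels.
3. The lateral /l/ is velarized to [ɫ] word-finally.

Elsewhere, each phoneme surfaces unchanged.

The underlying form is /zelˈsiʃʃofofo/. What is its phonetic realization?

/z/ stays [z].
/e/ — not in any rule's target class → [e].
/l/ (between /e/ and /s/) is in the target of rule 3 but the environment (word-finally) is not met → [l].
/s/ (between /l/ and /i/): rule 2 targets it, but not between two vowels → unchanged [s].
/i/ (between /s/ and /ʃ/) is unaffected → [i].
/ʃ/ (between /i/ and /ʃ/) is in the target of rule 2 but the environment (between two vowels) is not met → [ʃ].
/ʃ/ — between /ʃ/ and /o/; rule 2 does not apply here → [ʃ].
/o/ stays [o].
/f/ (between /o/ and /o/): between two vowels, so rule 2 applies → [v].
/o/ (between /f/ and /f/) is unaffected → [o].
/f/ — between /o/ and /o/, between two vowels — surfaces as [v] (rule 2).
/o/ (word-final) is unaffected → [o].

[zelˈsiʃʃovovo]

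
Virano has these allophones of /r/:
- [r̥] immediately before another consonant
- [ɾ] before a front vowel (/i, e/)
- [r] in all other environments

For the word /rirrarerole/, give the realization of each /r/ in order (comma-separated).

Occurrence 1 (position 1): before a front vowel (/i, e/) → [ɾ].
Occurrence 2 (position 3): immediately before another consonant → [r̥].
Occurrence 3 (position 4): no conditioning environment matches → elsewhere allophone [r].
Occurrence 4 (position 6): before a front vowel (/i, e/) → [ɾ].
Occurrence 5 (position 8): no conditioning environment matches → elsewhere allophone [r].

[ɾ], [r̥], [r], [ɾ], [r]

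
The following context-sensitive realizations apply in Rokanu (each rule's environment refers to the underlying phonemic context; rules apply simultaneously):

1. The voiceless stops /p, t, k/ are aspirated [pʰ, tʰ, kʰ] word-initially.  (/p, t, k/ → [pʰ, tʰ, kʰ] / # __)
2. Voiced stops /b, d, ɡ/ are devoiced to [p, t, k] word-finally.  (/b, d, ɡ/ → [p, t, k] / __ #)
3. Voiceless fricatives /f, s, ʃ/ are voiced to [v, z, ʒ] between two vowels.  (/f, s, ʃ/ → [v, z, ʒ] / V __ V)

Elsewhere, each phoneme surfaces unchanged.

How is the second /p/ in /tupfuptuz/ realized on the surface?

/p/ (between /u/ and /t/) is in the target of rule 1 but the environment (word-initially) is not met → [p].

[p]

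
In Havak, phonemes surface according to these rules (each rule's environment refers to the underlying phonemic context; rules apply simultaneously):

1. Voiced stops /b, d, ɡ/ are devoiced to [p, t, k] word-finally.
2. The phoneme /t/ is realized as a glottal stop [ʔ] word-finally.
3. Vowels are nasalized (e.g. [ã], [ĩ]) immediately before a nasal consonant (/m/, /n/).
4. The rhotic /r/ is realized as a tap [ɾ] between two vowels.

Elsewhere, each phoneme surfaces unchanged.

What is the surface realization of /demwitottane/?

[dẽmwitottãne]

/d/ (word-initial) is in the target of rule 1 but the environment (word-finally) is not met → [d].
/e/ — between /d/ and /m/, before a nasal consonant — surfaces as [ẽ] (rule 3).
/m/ (between /e/ and /w/): no rule targets it → [m].
/w/ (between /m/ and /i/): no rule targets it → [w].
/i/ (between /w/ and /t/) is in the target of rule 3 but the environment (before a nasal consonant) is not met → [i].
/t/ (between /i/ and /o/) fails the environment for rule 2, so it stays [t].
/o/ — between /t/ and /t/; rule 3 does not apply here → [o].
/t/ (between /o/ and /t/) is in the target of rule 2 but the environment (word-finally) is not met → [t].
/t/ (between /t/ and /a/): rule 2 targets it, but not word-finally → unchanged [t].
/a/ — between /t/ and /n/, before a nasal consonant — surfaces as [ã] (rule 3).
/n/ — not in any rule's target class → [n].
/e/ (word-final) is in the target of rule 3 but the environment (before a nasal consonant) is not met → [e].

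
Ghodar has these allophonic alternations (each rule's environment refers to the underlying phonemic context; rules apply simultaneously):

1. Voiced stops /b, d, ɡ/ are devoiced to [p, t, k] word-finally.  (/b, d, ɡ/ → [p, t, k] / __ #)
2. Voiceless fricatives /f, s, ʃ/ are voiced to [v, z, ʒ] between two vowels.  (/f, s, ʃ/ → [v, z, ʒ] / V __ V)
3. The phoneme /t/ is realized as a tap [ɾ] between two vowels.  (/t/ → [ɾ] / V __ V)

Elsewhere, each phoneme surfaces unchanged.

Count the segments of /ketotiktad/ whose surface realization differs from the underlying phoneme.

Segments that undergo a rule: /t/ → [ɾ] (rule 3); /t/ → [ɾ] (rule 3); /d/ → [t] (rule 1).
All other segments surface unchanged.

3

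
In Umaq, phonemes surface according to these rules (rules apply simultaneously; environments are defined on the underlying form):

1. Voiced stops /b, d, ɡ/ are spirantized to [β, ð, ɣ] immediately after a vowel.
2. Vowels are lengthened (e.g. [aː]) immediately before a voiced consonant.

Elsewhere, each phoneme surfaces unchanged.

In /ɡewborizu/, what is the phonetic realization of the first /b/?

/b/ (between /w/ and /o/) fails the environment for rule 1, so it stays [b].

[b]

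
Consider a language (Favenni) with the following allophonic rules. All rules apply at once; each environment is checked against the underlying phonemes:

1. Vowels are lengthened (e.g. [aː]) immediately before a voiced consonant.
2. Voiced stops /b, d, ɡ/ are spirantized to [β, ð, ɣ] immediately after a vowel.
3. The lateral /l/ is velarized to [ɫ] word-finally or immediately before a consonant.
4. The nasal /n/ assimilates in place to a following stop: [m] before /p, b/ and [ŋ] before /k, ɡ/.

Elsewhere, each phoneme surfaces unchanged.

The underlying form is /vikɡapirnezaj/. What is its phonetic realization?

[vikɡapiːrneːzaːj]

/v/ (word-initial): no rule targets it → [v].
/i/ (between /v/ and /k/) fails the environment for rule 1, so it stays [i].
/k/ (between /i/ and /ɡ/) is unaffected → [k].
/ɡ/ — between /k/ and /a/; rule 2 does not apply here → [ɡ].
/a/ — between /ɡ/ and /p/; rule 1 does not apply here → [a].
/p/ (between /a/ and /i/) is unaffected → [p].
/i/ (between /p/ and /r/): before a voiced consonant, so rule 1 applies → [iː].
/r/ (between /i/ and /n/): no rule targets it → [r].
/n/ — between /r/ and /e/; rule 4 does not apply here → [n].
/e/ — between /n/ and /z/, before a voiced consonant — surfaces as [eː] (rule 1).
/z/ (between /e/ and /a/): no rule targets it → [z].
/a/ meets the environment for rule 1 (before a voiced consonant) → [aː].
/j/ (word-final) is unaffected → [j].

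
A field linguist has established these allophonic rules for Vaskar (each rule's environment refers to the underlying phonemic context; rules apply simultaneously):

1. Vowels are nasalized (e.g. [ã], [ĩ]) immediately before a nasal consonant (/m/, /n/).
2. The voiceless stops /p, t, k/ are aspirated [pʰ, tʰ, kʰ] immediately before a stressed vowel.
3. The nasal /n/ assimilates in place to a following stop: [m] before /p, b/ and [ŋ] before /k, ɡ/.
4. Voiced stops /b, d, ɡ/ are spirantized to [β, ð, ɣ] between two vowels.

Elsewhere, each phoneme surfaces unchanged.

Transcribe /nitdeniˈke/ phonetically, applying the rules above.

[nitdẽniˈkʰe]

/n/ (word-initial) fails the environment for rule 3, so it stays [n].
/i/ — between /n/ and /t/; rule 1 does not apply here → [i].
/t/ (between /i/ and /d/): rule 2 targets it, but not immediately before a stressed vowel → unchanged [t].
/d/ (between /t/ and /e/) fails the environment for rule 4, so it stays [d].
/e/ meets the environment for rule 1 (before a nasal consonant) → [ẽ].
/n/ (between /e/ and /i/): rule 3 targets it, but not before a labial or velar stop → unchanged [n].
/i/ — between /n/ and /k/; rule 1 does not apply here → [i].
/k/ (between /i/ and /e/): immediately before a stressed vowel, so rule 2 applies → [kʰ].
/e/ (word-final) is in the target of rule 1 but the environment (before a nasal consonant) is not met → [e].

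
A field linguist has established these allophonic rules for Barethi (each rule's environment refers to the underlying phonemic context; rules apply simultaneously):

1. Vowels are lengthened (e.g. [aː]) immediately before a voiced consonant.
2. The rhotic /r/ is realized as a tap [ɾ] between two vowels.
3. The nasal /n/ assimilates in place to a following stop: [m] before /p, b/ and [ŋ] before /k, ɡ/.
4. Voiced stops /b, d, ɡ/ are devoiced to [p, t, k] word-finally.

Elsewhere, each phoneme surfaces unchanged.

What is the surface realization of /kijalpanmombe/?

[kiːjaːlpaːnmoːmbe]

/k/ — not in any rule's target class → [k].
/i/ (between /k/ and /j/): before a voiced consonant, so rule 1 applies → [iː].
/j/ — not in any rule's target class → [j].
/a/ (between /j/ and /l/): before a voiced consonant, so rule 1 applies → [aː].
/l/ (between /a/ and /p/): no rule targets it → [l].
/p/ — not in any rule's target class → [p].
/a/ — between /p/ and /n/, before a voiced consonant — surfaces as [aː] (rule 1).
/n/ — between /a/ and /m/; rule 3 does not apply here → [n].
/m/ stays [m].
/o/ — between /m/ and /m/, before a voiced consonant — surfaces as [oː] (rule 1).
/m/ stays [m].
/b/ (between /m/ and /e/): rule 4 targets it, but not word-finally → unchanged [b].
/e/ (word-final): rule 1 targets it, but not before a voiced consonant → unchanged [e].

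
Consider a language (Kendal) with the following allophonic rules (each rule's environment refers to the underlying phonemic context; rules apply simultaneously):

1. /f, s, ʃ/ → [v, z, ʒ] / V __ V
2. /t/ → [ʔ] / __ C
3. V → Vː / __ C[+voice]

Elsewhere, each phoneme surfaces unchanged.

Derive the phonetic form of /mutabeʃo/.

[mutaːbeʒo]

/m/ (word-initial): no rule targets it → [m].
/u/ (between /m/ and /t/): rule 3 targets it, but not before a voiced consonant → unchanged [u].
/t/ (between /u/ and /a/): rule 2 targets it, but not immediately before a consonant → unchanged [t].
/a/ (between /t/ and /b/) occurs before a voiced consonant → [aː] by rule 3.
/b/ stays [b].
/e/ (between /b/ and /ʃ/) fails the environment for rule 3, so it stays [e].
/ʃ/ meets the environment for rule 1 (between two vowels) → [ʒ].
/o/ (word-final) is in the target of rule 3 but the environment (before a voiced consonant) is not met → [o].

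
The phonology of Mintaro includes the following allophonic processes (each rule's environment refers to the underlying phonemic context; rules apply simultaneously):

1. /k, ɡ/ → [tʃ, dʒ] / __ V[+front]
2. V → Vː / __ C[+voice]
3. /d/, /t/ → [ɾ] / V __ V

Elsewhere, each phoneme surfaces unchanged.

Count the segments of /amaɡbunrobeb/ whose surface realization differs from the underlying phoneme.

Segments that undergo a rule: /a/ → [aː] (rule 2); /a/ → [aː] (rule 2); /u/ → [uː] (rule 2); /o/ → [oː] (rule 2); /e/ → [eː] (rule 2).
All other segments surface unchanged.

5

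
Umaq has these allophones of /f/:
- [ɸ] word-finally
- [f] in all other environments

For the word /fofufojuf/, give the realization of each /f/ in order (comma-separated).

[f], [f], [f], [ɸ]

Occurrence 1 (position 1): no conditioning environment matches → elsewhere allophone [f].
Occurrence 2 (position 3): no conditioning environment matches → elsewhere allophone [f].
Occurrence 3 (position 5): no conditioning environment matches → elsewhere allophone [f].
Occurrence 4 (position 9): word-finally → [ɸ].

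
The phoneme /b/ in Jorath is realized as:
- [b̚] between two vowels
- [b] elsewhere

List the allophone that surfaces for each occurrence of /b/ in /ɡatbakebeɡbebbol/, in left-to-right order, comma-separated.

Occurrence 1 (position 4): no conditioning environment matches → elsewhere allophone [b].
Occurrence 2 (position 8): between two vowels → [b̚].
Occurrence 3 (position 11): no conditioning environment matches → elsewhere allophone [b].
Occurrence 4 (position 13): no conditioning environment matches → elsewhere allophone [b].
Occurrence 5 (position 14): no conditioning environment matches → elsewhere allophone [b].

[b], [b̚], [b], [b], [b]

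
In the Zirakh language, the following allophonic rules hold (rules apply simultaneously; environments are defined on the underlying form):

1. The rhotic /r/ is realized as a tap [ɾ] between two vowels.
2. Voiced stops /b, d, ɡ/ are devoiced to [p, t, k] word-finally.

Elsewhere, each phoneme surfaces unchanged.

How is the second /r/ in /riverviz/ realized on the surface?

/r/ (between /e/ and /v/) is in the target of rule 1 but the environment (between two vowels) is not met → [r].

[r]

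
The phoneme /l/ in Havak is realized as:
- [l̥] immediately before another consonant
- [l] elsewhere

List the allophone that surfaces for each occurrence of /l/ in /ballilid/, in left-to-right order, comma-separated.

Occurrence 1 (position 3): immediately before another consonant → [l̥].
Occurrence 2 (position 4): no conditioning environment matches → elsewhere allophone [l].
Occurrence 3 (position 6): no conditioning environment matches → elsewhere allophone [l].

[l̥], [l], [l]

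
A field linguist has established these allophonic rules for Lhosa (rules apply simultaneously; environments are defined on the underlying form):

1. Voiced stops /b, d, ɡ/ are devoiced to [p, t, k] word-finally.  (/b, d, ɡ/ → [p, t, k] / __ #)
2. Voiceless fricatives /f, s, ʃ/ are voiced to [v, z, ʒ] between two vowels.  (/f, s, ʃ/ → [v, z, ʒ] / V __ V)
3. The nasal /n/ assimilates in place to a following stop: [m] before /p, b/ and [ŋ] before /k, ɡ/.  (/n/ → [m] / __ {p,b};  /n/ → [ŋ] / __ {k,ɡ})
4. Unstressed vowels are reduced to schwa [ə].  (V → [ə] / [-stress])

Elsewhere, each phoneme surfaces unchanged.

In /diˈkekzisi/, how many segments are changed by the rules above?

4

Segments that undergo a rule: /i/ → [ə] (rule 4); /i/ → [ə] (rule 4); /s/ → [z] (rule 2); /i/ → [ə] (rule 4).
All other segments surface unchanged.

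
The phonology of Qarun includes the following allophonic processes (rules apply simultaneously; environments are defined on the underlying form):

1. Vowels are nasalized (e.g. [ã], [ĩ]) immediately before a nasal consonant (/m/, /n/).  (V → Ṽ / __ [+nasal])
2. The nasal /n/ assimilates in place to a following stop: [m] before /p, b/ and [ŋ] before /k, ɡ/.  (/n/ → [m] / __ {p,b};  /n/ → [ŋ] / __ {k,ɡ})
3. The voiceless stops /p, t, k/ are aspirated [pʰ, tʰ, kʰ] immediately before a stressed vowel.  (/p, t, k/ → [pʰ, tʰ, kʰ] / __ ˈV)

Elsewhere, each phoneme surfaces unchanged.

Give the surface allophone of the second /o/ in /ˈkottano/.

[o]

/o/ (word-final): rule 1 targets it, but not before a nasal consonant → unchanged [o].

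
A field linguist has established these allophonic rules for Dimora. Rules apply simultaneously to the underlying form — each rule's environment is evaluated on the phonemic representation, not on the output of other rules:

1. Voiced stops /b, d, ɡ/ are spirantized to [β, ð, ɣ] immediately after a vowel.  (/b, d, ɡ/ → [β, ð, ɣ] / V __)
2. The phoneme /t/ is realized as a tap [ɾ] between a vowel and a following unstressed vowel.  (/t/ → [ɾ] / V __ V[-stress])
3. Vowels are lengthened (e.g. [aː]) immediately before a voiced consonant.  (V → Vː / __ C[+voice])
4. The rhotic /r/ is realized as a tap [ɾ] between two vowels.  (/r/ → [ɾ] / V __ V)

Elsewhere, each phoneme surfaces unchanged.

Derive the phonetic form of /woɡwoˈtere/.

/w/ (word-initial) is unaffected → [w].
/o/ (between /w/ and /ɡ/): before a voiced consonant, so rule 3 applies → [oː].
Rule 1 applies to /ɡ/ (between /o/ and /w/: immediately after a vowel) → [ɣ].
/w/ — not in any rule's target class → [w].
/o/ (between /w/ and /t/) is in the target of rule 3 but the environment (before a voiced consonant) is not met → [o].
/t/ (between /o/ and /e/) is in the target of rule 2 but the environment (between a vowel and a following unstressed vowel) is not met → [t].
/e/ meets the environment for rule 3 (before a voiced consonant) → [eː].
/r/ (between /e/ and /e/) occurs between two vowels → [ɾ] by rule 4.
/e/ — word-final; rule 3 does not apply here → [e].

[woːɣwoˈteːɾe]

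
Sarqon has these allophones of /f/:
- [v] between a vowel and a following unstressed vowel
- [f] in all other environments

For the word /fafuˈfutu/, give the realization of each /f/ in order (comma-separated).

[f], [v], [f]

Occurrence 1 (position 1): no conditioning environment matches → elsewhere allophone [f].
Occurrence 2 (position 3): between a vowel and a following unstressed vowel → [v].
Occurrence 3 (position 5): no conditioning environment matches → elsewhere allophone [f].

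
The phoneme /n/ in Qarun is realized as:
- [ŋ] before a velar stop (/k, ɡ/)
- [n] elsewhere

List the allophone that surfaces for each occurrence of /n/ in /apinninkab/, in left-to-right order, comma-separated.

[n], [n], [ŋ]

Occurrence 1 (position 4): no conditioning environment matches → elsewhere allophone [n].
Occurrence 2 (position 5): no conditioning environment matches → elsewhere allophone [n].
Occurrence 3 (position 7): before a velar stop → [ŋ].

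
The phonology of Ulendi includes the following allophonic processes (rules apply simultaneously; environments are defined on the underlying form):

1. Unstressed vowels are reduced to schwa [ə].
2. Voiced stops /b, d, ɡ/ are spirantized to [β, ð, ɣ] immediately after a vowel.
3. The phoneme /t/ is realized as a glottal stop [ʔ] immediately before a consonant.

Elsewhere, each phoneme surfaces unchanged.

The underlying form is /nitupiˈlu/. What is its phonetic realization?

/n/ — not in any rule's target class → [n].
/i/ — between /n/ and /t/, in an unstressed syllable — surfaces as [ə] (rule 1).
/t/ (between /i/ and /u/) fails the environment for rule 3, so it stays [t].
/u/ meets the environment for rule 1 (in an unstressed syllable) → [ə].
/p/ (between /u/ and /i/) is unaffected → [p].
/i/ (between /p/ and /l/) occurs in an unstressed syllable → [ə] by rule 1.
/l/ (between /i/ and /u/): no rule targets it → [l].
/u/ (word-final) fails the environment for rule 1, so it stays [u].

[nətəpəˈlu]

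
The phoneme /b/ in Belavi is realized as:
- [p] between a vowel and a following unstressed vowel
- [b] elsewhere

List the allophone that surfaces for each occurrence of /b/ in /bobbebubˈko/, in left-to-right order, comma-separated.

[b], [b], [b], [p], [b]

Occurrence 1 (position 1): no conditioning environment matches → elsewhere allophone [b].
Occurrence 2 (position 3): no conditioning environment matches → elsewhere allophone [b].
Occurrence 3 (position 4): no conditioning environment matches → elsewhere allophone [b].
Occurrence 4 (position 6): between a vowel and a following unstressed vowel → [p].
Occurrence 5 (position 8): no conditioning environment matches → elsewhere allophone [b].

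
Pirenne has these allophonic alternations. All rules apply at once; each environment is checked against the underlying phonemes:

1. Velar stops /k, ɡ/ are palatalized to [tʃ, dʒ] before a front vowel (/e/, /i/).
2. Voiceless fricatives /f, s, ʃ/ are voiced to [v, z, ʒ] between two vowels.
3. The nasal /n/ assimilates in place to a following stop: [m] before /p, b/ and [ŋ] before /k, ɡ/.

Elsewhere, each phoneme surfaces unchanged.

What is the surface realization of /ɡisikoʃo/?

[dʒizikoʒo]

/ɡ/ (word-initial) occurs before a front vowel → [dʒ] by rule 1.
/i/ (between /ɡ/ and /s/): no rule targets it → [i].
/s/ meets the environment for rule 2 (between two vowels) → [z].
/i/ (between /s/ and /k/): no rule targets it → [i].
/k/ (between /i/ and /o/) fails the environment for rule 1, so it stays [k].
/o/ (between /k/ and /ʃ/): no rule targets it → [o].
/ʃ/ (between /o/ and /o/): between two vowels, so rule 2 applies → [ʒ].
/o/ stays [o].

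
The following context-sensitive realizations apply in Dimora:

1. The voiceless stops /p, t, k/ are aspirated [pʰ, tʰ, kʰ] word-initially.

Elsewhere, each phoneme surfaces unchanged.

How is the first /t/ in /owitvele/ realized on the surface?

/t/ (between /i/ and /v/) is in the target of rule 1 but the environment (word-initially) is not met → [t].

[t]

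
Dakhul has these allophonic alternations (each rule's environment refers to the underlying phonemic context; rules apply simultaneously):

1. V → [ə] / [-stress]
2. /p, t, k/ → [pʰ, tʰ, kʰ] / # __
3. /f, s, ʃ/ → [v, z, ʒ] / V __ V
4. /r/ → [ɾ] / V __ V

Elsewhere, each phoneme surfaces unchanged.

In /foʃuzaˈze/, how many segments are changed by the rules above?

4

Segments that undergo a rule: /o/ → [ə] (rule 1); /ʃ/ → [ʒ] (rule 3); /u/ → [ə] (rule 1); /a/ → [ə] (rule 1).
All other segments surface unchanged.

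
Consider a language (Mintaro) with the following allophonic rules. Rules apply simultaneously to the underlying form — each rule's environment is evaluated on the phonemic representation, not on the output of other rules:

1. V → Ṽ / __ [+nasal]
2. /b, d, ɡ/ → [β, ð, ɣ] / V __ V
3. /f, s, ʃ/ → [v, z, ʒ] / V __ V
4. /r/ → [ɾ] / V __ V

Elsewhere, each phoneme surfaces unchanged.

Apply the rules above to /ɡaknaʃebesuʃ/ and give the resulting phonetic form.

/ɡ/ (word-initial) fails the environment for rule 2, so it stays [ɡ].
/a/ — between /ɡ/ and /k/; rule 1 does not apply here → [a].
/k/ stays [k].
/n/ (between /k/ and /a/) is unaffected → [n].
/a/ (between /n/ and /ʃ/) fails the environment for rule 1, so it stays [a].
/ʃ/ meets the environment for rule 3 (between two vowels) → [ʒ].
/e/ (between /ʃ/ and /b/): rule 1 targets it, but not before a nasal consonant → unchanged [e].
/b/ meets the environment for rule 2 (between two vowels) → [β].
/e/ (between /b/ and /s/): rule 1 targets it, but not before a nasal consonant → unchanged [e].
/s/ (between /e/ and /u/) occurs between two vowels → [z] by rule 3.
/u/ (between /s/ and /ʃ/) is in the target of rule 1 but the environment (before a nasal consonant) is not met → [u].
/ʃ/ (word-final) fails the environment for rule 3, so it stays [ʃ].

[ɡaknaʒeβezuʃ]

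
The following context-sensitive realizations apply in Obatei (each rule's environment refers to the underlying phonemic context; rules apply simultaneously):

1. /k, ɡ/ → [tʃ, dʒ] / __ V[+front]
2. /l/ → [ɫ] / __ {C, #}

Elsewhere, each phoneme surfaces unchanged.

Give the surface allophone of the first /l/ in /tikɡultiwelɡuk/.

/l/ (between /u/ and /t/): word-finally or immediately before a consonant, so rule 2 applies → [ɫ].

[ɫ]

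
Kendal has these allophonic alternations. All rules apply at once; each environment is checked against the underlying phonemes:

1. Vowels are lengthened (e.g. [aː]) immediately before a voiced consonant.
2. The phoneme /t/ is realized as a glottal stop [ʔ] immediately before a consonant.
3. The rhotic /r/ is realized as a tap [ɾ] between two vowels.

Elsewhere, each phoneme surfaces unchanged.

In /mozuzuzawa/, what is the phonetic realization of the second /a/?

[a]

/a/ (word-final) fails the environment for rule 1, so it stays [a].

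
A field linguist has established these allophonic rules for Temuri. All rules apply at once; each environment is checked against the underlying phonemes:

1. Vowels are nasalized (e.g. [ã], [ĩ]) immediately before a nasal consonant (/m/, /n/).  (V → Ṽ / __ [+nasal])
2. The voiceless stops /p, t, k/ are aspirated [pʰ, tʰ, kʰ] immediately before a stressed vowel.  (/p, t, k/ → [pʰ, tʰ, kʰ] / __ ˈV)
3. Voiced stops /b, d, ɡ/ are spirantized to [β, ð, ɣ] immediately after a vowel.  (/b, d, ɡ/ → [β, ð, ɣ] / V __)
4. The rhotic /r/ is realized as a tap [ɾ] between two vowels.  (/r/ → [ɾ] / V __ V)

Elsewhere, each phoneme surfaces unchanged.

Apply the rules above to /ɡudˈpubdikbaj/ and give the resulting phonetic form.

/ɡ/ — word-initial; rule 3 does not apply here → [ɡ].
/u/ (between /ɡ/ and /d/) fails the environment for rule 1, so it stays [u].
/d/ meets the environment for rule 3 (immediately after a vowel) → [ð].
/p/ — between /d/ and /u/, immediately before a stressed vowel — surfaces as [pʰ] (rule 2).
/u/ (between /p/ and /b/): rule 1 targets it, but not before a nasal consonant → unchanged [u].
/b/ — between /u/ and /d/, immediately after a vowel — surfaces as [β] (rule 3).
/d/ (between /b/ and /i/) fails the environment for rule 3, so it stays [d].
/i/ (between /d/ and /k/) fails the environment for rule 1, so it stays [i].
/k/ (between /i/ and /b/) fails the environment for rule 2, so it stays [k].
/b/ (between /k/ and /a/) fails the environment for rule 3, so it stays [b].
/a/ (between /b/ and /j/) is in the target of rule 1 but the environment (before a nasal consonant) is not met → [a].
/j/ — not in any rule's target class → [j].

[ɡuðˈpʰuβdikbaj]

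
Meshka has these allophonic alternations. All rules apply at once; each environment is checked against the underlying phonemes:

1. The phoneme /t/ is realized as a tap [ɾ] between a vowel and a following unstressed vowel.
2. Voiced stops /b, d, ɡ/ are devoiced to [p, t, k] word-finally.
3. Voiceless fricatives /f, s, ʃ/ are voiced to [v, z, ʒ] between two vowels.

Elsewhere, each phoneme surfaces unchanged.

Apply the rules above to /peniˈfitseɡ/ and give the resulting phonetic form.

[peniˈvitsek]

/p/ stays [p].
/e/ (between /p/ and /n/): no rule targets it → [e].
/n/ (between /e/ and /i/) is unaffected → [n].
/i/ (between /n/ and /f/) is unaffected → [i].
Rule 3 applies to /f/ (between /i/ and /i/: between two vowels) → [v].
/i/ — not in any rule's target class → [i].
/t/ — between /i/ and /s/; rule 1 does not apply here → [t].
/s/ — between /t/ and /e/; rule 3 does not apply here → [s].
/e/ — not in any rule's target class → [e].
Rule 2 applies to /ɡ/ (word-final: word-finally) → [k].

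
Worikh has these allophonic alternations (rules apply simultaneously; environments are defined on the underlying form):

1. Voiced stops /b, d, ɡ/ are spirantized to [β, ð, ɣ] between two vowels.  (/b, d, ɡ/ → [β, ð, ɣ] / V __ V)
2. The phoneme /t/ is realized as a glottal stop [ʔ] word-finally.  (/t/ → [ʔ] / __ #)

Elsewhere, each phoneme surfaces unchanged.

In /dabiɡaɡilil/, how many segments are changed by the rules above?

Segments that undergo a rule: /b/ → [β] (rule 1); /ɡ/ → [ɣ] (rule 1); /ɡ/ → [ɣ] (rule 1).
All other segments surface unchanged.

3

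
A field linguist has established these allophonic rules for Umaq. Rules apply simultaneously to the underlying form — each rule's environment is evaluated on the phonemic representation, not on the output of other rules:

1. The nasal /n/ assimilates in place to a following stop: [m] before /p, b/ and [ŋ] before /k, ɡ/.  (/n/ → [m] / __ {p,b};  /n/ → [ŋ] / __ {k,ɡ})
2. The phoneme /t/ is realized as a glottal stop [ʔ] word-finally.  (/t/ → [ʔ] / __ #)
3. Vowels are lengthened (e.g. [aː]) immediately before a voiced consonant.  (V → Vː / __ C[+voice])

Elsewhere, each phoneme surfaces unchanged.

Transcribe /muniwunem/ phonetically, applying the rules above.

/m/ stays [m].
/u/ (between /m/ and /n/) occurs before a voiced consonant → [uː] by rule 3.
/n/ (between /u/ and /i/) is in the target of rule 1 but the environment (before a labial or velar stop) is not met → [n].
/i/ (between /n/ and /w/): before a voiced consonant, so rule 3 applies → [iː].
/w/ (between /i/ and /u/) is unaffected → [w].
/u/ (between /w/ and /n/): before a voiced consonant, so rule 3 applies → [uː].
/n/ (between /u/ and /e/): rule 1 targets it, but not before a labial or velar stop → unchanged [n].
/e/ (between /n/ and /m/) occurs before a voiced consonant → [eː] by rule 3.
/m/ (word-final): no rule targets it → [m].

[muːniːwuːneːm]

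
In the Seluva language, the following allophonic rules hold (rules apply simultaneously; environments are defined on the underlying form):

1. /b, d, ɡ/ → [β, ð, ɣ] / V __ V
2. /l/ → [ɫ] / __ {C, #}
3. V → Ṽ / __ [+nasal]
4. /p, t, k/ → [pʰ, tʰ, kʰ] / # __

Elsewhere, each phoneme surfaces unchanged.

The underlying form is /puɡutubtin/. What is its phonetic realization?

[pʰuɣutubtĩn]

/p/ (word-initial): word-initially, so rule 4 applies → [pʰ].
/u/ (between /p/ and /ɡ/) fails the environment for rule 3, so it stays [u].
/ɡ/ (between /u/ and /u/): between two vowels, so rule 1 applies → [ɣ].
/u/ — between /ɡ/ and /t/; rule 3 does not apply here → [u].
/t/ (between /u/ and /u/) fails the environment for rule 4, so it stays [t].
/u/ — between /t/ and /b/; rule 3 does not apply here → [u].
/b/ (between /u/ and /t/): rule 1 targets it, but not between two vowels → unchanged [b].
/t/ (between /b/ and /i/) fails the environment for rule 4, so it stays [t].
/i/ (between /t/ and /n/) occurs before a nasal consonant → [ĩ] by rule 3.
/n/ stays [n].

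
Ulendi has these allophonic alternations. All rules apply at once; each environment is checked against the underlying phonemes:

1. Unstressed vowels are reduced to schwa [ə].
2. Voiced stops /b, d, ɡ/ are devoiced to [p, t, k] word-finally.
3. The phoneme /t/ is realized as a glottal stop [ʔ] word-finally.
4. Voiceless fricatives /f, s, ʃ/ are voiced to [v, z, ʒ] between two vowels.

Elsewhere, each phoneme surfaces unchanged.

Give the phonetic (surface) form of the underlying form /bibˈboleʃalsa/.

[bəbˈboləʒəlsə]

/b/ (word-initial) fails the environment for rule 2, so it stays [b].
Rule 1 applies to /i/ (between /b/ and /b/: in an unstressed syllable) → [ə].
/b/ — between /i/ and /b/; rule 2 does not apply here → [b].
/b/ (between /b/ and /o/): rule 2 targets it, but not word-finally → unchanged [b].
/o/ (between /b/ and /l/): rule 1 targets it, but not in an unstressed syllable → unchanged [o].
/e/ meets the environment for rule 1 (in an unstressed syllable) → [ə].
Rule 4 applies to /ʃ/ (between /e/ and /a/: between two vowels) → [ʒ].
/a/ (between /ʃ/ and /l/): in an unstressed syllable, so rule 1 applies → [ə].
/s/ (between /l/ and /a/) is in the target of rule 4 but the environment (between two vowels) is not met → [s].
/a/ (word-final): in an unstressed syllable, so rule 1 applies → [ə].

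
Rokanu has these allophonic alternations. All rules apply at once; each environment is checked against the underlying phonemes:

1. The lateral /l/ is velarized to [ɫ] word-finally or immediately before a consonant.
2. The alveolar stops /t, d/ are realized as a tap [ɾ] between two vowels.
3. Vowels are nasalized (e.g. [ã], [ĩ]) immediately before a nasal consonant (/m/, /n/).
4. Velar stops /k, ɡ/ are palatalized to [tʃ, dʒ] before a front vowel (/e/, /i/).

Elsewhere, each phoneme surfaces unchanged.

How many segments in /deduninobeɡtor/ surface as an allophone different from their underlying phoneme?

3

Segments that undergo a rule: /d/ → [ɾ] (rule 2); /u/ → [ũ] (rule 3); /i/ → [ĩ] (rule 3).
All other segments surface unchanged.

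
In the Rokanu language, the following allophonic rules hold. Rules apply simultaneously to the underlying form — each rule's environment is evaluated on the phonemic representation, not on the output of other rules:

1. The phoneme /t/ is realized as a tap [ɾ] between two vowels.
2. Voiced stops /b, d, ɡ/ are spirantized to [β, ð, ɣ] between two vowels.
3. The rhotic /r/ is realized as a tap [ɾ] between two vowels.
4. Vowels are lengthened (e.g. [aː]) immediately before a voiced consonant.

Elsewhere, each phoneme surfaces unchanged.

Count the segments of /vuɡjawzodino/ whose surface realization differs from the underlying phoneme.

5

Segments that undergo a rule: /u/ → [uː] (rule 4); /a/ → [aː] (rule 4); /o/ → [oː] (rule 4); /d/ → [ð] (rule 2); /i/ → [iː] (rule 4).
All other segments surface unchanged.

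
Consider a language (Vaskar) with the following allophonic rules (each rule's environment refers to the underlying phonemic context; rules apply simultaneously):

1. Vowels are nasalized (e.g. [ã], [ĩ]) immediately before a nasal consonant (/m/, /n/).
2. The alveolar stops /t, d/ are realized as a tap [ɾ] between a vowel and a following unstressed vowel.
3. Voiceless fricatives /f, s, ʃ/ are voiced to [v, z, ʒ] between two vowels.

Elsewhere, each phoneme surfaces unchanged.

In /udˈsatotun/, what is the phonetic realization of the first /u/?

/u/ (word-initial): rule 1 targets it, but not before a nasal consonant → unchanged [u].

[u]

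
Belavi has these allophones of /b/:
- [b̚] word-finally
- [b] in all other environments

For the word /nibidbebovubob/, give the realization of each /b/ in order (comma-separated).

Occurrence 1 (position 3): no conditioning environment matches → elsewhere allophone [b].
Occurrence 2 (position 6): no conditioning environment matches → elsewhere allophone [b].
Occurrence 3 (position 8): no conditioning environment matches → elsewhere allophone [b].
Occurrence 4 (position 12): no conditioning environment matches → elsewhere allophone [b].
Occurrence 5 (position 14): word-finally → [b̚].

[b], [b], [b], [b], [b̚]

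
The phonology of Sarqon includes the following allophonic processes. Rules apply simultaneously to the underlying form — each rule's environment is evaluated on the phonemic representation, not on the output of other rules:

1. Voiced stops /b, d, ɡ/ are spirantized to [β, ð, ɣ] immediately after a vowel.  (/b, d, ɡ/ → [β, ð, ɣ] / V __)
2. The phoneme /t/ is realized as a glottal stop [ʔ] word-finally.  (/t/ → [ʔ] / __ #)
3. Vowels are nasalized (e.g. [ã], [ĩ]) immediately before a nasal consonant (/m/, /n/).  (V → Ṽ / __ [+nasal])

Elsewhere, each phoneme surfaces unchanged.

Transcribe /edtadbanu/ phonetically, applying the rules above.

/e/ (word-initial) is in the target of rule 3 but the environment (before a nasal consonant) is not met → [e].
/d/ — between /e/ and /t/, immediately after a vowel — surfaces as [ð] (rule 1).
/t/ — between /d/ and /a/; rule 2 does not apply here → [t].
/a/ (between /t/ and /d/) is in the target of rule 3 but the environment (before a nasal consonant) is not met → [a].
/d/ (between /a/ and /b/) occurs immediately after a vowel → [ð] by rule 1.
/b/ (between /d/ and /a/): rule 1 targets it, but not immediately after a vowel → unchanged [b].
Rule 3 applies to /a/ (between /b/ and /n/: before a nasal consonant) → [ã].
/n/ (between /a/ and /u/) is unaffected → [n].
/u/ (word-final) is in the target of rule 3 but the environment (before a nasal consonant) is not met → [u].

[eðtaðbãnu]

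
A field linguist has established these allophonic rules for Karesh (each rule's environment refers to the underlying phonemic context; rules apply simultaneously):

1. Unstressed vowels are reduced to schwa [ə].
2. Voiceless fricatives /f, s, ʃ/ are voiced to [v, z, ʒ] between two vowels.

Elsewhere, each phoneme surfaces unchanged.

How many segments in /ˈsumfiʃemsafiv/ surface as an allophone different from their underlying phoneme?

6

Segments that undergo a rule: /i/ → [ə] (rule 1); /ʃ/ → [ʒ] (rule 2); /e/ → [ə] (rule 1); /a/ → [ə] (rule 1); /f/ → [v] (rule 2); /i/ → [ə] (rule 1).
All other segments surface unchanged.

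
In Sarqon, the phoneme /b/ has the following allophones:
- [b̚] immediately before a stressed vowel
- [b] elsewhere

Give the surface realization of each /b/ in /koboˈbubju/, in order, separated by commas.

[b], [b̚], [b]

Occurrence 1 (position 3): no conditioning environment matches → elsewhere allophone [b].
Occurrence 2 (position 5): immediately before a stressed vowel → [b̚].
Occurrence 3 (position 7): no conditioning environment matches → elsewhere allophone [b].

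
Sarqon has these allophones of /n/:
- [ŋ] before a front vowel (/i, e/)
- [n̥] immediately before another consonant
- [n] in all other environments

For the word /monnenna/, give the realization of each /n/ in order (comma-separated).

Occurrence 1 (position 3): immediately before another consonant → [n̥].
Occurrence 2 (position 4): before a front vowel (/i, e/) → [ŋ].
Occurrence 3 (position 6): immediately before another consonant → [n̥].
Occurrence 4 (position 7): no conditioning environment matches → elsewhere allophone [n].

[n̥], [ŋ], [n̥], [n]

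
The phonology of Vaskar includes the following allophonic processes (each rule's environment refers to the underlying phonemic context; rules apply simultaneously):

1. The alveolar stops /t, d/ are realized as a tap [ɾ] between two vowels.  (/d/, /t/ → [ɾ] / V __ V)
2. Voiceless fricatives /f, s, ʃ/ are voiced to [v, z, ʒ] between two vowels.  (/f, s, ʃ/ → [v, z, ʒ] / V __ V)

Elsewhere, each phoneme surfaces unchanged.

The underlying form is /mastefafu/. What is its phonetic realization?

/m/ — not in any rule's target class → [m].
/a/ (between /m/ and /s/) is unaffected → [a].
/s/ (between /a/ and /t/) fails the environment for rule 2, so it stays [s].
/t/ — between /s/ and /e/; rule 1 does not apply here → [t].
/e/ (between /t/ and /f/): no rule targets it → [e].
Rule 2 applies to /f/ (between /e/ and /a/: between two vowels) → [v].
/a/ (between /f/ and /f/): no rule targets it → [a].
/f/ — between /a/ and /u/, between two vowels — surfaces as [v] (rule 2).
/u/ — not in any rule's target class → [u].

[mastevavu]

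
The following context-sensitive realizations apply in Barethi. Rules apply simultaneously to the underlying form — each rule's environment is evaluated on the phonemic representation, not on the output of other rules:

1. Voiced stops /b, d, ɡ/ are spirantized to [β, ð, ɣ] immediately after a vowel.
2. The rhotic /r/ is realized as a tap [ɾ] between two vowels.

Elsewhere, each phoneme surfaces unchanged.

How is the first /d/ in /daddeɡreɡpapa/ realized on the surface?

[d]

/d/ — word-initial; rule 1 does not apply here → [d].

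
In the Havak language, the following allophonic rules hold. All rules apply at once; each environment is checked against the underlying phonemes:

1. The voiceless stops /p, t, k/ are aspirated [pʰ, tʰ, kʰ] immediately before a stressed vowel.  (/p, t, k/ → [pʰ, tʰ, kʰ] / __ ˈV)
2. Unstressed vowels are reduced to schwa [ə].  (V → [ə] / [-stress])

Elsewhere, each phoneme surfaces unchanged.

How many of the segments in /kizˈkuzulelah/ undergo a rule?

Segments that undergo a rule: /i/ → [ə] (rule 2); /k/ → [kʰ] (rule 1); /u/ → [ə] (rule 2); /e/ → [ə] (rule 2); /a/ → [ə] (rule 2).
All other segments surface unchanged.

5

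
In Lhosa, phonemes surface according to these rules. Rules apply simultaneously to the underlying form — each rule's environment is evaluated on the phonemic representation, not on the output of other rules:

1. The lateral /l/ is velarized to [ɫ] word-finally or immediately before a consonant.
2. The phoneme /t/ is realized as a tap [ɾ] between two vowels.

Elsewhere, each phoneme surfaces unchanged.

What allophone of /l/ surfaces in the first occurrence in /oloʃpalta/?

/l/ (between /o/ and /o/): rule 1 targets it, but not word-finally or immediately before a consonant → unchanged [l].

[l]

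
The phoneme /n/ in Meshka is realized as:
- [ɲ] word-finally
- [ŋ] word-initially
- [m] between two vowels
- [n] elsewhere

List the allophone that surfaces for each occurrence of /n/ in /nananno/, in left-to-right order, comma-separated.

[ŋ], [m], [n], [n]

Occurrence 1 (position 1): word-initially → [ŋ].
Occurrence 2 (position 3): between two vowels → [m].
Occurrence 3 (position 5): no conditioning environment matches → elsewhere allophone [n].
Occurrence 4 (position 6): no conditioning environment matches → elsewhere allophone [n].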